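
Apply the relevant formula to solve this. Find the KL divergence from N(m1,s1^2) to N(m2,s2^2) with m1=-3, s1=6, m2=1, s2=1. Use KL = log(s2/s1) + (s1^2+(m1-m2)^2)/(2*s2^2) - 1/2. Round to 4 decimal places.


KL divergence between normal distributions:
KL = log(s2/s1) + (s1^2 + (m1-m2)^2)/(2*s2^2) - 1/2.
log(1/6) = -1.791759.
(6^2 + (-3-1)^2)/(2*1^2) = (36 + 16)/2 = 26.0.
KL = -1.791759 + 26.0 - 0.5 = 23.7082

23.7082


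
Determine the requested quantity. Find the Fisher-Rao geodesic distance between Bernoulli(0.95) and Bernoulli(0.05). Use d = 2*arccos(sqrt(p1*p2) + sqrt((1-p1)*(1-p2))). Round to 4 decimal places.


Geodesic distance on Bernoulli manifold:
d(p1,p2) = 2*arccos(sqrt(p1*p2) + sqrt((1-p1)*(1-p2))).
sqrt(p1*p2) = sqrt(0.95*0.05) = 0.217945.
sqrt((1-p1)*(1-p2)) = sqrt(0.05*0.95) = 0.217945.
arg = 0.217945 + 0.217945 = 0.43589.
d = 2*arccos(0.43589) = 2.2395

2.2395


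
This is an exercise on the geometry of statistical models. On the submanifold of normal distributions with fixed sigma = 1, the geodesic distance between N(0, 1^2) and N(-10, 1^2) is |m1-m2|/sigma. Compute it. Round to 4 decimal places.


On the fixed-variance normal subfamily, geodesic distance = |m1-m2|/sigma.
|0 - -10| = 10.
sigma = 1.
d = 10/1 = 10.0000

10.0000


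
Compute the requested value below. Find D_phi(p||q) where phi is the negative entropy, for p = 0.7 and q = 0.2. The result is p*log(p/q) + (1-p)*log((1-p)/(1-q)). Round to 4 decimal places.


Bregman divergence with negative entropy generator:
D = p*log(p/q) + (1-p)*log((1-p)/(1-q)).
p = 0.7, q = 0.2.
p*log(p/q) = 0.7*log(0.7/0.2) = 0.876934.
(1-p)*log((1-p)/(1-q)) = 0.3*log(0.3/0.8) = -0.294249.
D = 0.876934 + -0.294249 = 0.5827

0.5827


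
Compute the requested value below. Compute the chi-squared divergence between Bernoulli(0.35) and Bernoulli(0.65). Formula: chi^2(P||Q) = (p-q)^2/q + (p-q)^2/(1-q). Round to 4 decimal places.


Chi-squared divergence between Bernoulli distributions:
chi^2 = (p-q)^2/q + (p-q)^2/(1-q).
p = 0.35, q = 0.65, p-q = -0.3.
(p-q)^2 = 0.09.
term1 = 0.09/0.65 = 0.138462.
term2 = 0.09/0.35 = 0.257143.
chi^2 = 0.138462 + 0.257143 = 0.3956

0.3956


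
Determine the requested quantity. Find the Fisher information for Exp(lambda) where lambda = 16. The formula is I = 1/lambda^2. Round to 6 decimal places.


Fisher information for exponential: I(lambda) = 1/lambda^2.
lambda = 16, lambda^2 = 256.
I = 1/256 = 0.003906

0.003906


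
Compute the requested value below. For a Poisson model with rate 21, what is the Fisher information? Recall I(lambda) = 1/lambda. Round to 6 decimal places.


Fisher information for Poisson: I(lambda) = 1/lambda.
lambda = 21.
I(lambda) = 1/21 = 0.047619

0.047619


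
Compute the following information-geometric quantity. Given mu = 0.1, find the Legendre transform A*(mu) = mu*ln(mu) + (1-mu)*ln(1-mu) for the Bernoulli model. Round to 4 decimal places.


Legendre transform for Bernoulli:
A*(mu) = mu*log(mu) + (1-mu)*log(1-mu).
mu = 0.1, 1-mu = 0.9.
mu*log(mu) = 0.1*log(0.1) = -0.230259.
(1-mu)*log(1-mu) = 0.9*log(0.9) = -0.094824.
A* = -0.230259 + -0.094824 = -0.3251

-0.3251


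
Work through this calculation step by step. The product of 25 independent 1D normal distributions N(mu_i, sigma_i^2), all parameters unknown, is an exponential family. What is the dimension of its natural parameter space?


Exponential family dimension calculation:
Each univariate normal has two natural parameters (mu/sigma^2 and -1/(2 sigma^2)).
With 25 independent components, dim = 2 * 25 = 50.

50


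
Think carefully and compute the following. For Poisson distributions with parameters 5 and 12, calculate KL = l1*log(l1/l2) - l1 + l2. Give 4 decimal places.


KL divergence for Poisson:
KL = l1*log(l1/l2) - l1 + l2.
l1 = 5, l2 = 12.
log(5/12) = -0.875469.
l1*log(l1/l2) = 5 * -0.875469 = -4.377344.
KL = -4.377344 - 5 + 12 = 2.6227

2.6227


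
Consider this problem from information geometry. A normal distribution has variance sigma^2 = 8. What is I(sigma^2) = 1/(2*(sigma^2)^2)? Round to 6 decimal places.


Fisher information for variance: I(sigma^2) = 1/(2*sigma^4).
sigma^2 = 8, so sigma^4 = 64.
I = 1/(2*64) = 1/128 = 0.007813

0.007813


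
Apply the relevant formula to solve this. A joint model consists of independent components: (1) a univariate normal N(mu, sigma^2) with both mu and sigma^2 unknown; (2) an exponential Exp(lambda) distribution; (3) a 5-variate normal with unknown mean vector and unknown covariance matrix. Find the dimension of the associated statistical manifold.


The dimension of a statistical manifold equals the number of free
(independent) real parameters of the model. For a product of independent
blocks the parameter counts add.
- normal (mu, sigma^2): 2.
- exponential (lambda): 1.
- 5-variate normal: 5 (mean) + 5*6/2 = 15 (symmetric covariance) = 20.
Total = 2 + 1 + 20 = 23.
Dimension = 23

23


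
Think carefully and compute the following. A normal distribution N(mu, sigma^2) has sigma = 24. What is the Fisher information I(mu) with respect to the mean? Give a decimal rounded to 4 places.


The Fisher information for the mean of a normal distribution is I(mu) = 1/sigma^2.
sigma = 24, so sigma^2 = 576.
I(mu) = 1/576 = 0.0017

0.0017


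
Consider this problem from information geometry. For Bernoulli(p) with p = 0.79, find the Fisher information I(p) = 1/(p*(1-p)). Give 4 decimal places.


For Bernoulli(p), Fisher information is I(p) = 1/(p*(1-p)).
p = 0.79, 1-p = 0.21.
p*(1-p) = 0.1659.
I(p) = 1/0.1659 = 6.0277

6.0277


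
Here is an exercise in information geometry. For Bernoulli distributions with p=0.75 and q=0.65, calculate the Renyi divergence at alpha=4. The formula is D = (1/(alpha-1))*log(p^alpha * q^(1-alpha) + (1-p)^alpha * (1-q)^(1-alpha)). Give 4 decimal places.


Renyi divergence of order alpha between Bernoulli distributions:
D = (1/(alpha-1))*log(p^alpha * q^(1-alpha) + (1-p)^alpha * (1-q)^(1-alpha)).
alpha = 4, p = 0.75, q = 0.65.
p^alpha * q^(1-alpha) = 0.75^4 * 0.65^-3 = 1.152139.
(1-p)^alpha * (1-q)^(1-alpha) = 0.25^4 * 0.35^-3 = 0.091108.
sum = 1.152139 + 0.091108 = 1.243247.
D = (1/3)*log(1.243247) = 0.0726

0.0726


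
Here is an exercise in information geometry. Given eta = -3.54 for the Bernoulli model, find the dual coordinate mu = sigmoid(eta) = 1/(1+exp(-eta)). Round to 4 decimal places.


Dual coordinate (expectation parameter) for Bernoulli:
mu = 1/(1+exp(-eta)).
eta = -3.54.
exp(-eta) = exp(3.54) = 34.466919.
mu = 1/(1+34.466919) = 0.0282

0.0282


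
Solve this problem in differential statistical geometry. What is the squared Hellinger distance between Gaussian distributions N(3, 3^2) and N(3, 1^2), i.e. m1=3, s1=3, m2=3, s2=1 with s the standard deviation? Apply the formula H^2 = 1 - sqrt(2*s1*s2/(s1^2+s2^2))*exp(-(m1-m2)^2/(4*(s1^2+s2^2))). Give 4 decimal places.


Squared Hellinger distance for Gaussians:
H^2 = 1 - sqrt(2*s1*s2/(s1^2+s2^2)) * exp(-(m1-m2)^2/(4*(s1^2+s2^2))).
s1^2 = 9, s2^2 = 1, s1^2+s2^2 = 10.
sqrt(2*3*1/(10)) = 0.774597.
(m1-m2)^2 = (0)^2 = 0.
exp(-0/(4*10)) = exp(0.0) = 1.0.
H^2 = 1 - 0.774597*1.0 = 0.2254

0.2254


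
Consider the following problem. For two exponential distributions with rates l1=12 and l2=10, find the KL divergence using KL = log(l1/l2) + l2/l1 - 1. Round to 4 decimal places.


KL divergence for exponential family:
KL = log(l1/l2) + l2/l1 - 1.
log(12/10) = 0.182322.
10/12 = 0.833333.
KL = 0.182322 + 0.833333 - 1 = 0.0157

0.0157


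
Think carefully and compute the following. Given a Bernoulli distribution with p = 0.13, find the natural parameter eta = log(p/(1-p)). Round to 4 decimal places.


Natural parameter for Bernoulli: eta = log(p/(1-p)).
p = 0.13, 1-p = 0.87.
p/(1-p) = 0.149425.
eta = log(0.149425) = -1.9010

-1.9010


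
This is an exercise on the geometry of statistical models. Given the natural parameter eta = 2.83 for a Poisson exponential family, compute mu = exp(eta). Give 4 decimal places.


Expectation parameter for Poisson exponential family:
mu = exp(eta).
eta = 2.83.
mu = exp(2.83) = 16.9455

16.9455


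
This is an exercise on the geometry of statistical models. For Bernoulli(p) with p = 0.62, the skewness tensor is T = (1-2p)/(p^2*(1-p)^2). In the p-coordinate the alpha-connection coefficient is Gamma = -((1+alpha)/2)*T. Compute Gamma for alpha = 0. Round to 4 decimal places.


Skewness (Amari-Chentsov) tensor: T = (1-2p)/(p^2*(1-p)^2).
p = 0.62, 1-2p = -0.24, p^2 = 0.3844, (1-p)^2 = 0.1444.
T = -0.24/(0.3844 * 0.1444) = -4.323751.
In the p-coordinate, Gamma^(alpha) = Gamma^(0) - (alpha/2)*T with Gamma^(0) = (1/2)*g'(p) = -T/2,
so Gamma^(alpha) = -((1+alpha)/2)*T.
alpha = 0, -(1+alpha)/2 = -0.5.
Gamma = -0.5 * -4.323751 = 2.1619

2.1619


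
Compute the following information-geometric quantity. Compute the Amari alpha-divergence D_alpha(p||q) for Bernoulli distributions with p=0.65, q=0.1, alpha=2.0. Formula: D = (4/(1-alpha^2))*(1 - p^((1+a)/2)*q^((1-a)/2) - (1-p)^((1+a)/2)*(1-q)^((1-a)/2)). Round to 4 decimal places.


Amari alpha-divergence:
D = (4/(1-alpha^2))*(1 - p^((1+a)/2)*q^((1-a)/2) - (1-p)^((1+a)/2)*(1-q)^((1-a)/2)).
alpha = 2.0, p = 0.65, q = 0.1.
e1 = (1+alpha)/2 = 1.5, e2 = (1-alpha)/2 = -0.5.
t1 = p^e1 * q^e2 = 0.65^1.5 * 0.1^-0.5 = 1.657181.
t2 = (1-p)^e1 * (1-q)^e2 = 0.35^1.5 * 0.9^-0.5 = 0.218263.
4/(1-alpha^2) = -1.333333.
D = -1.333333*(1 - 1.657181 - 0.218263) = 1.1673

1.1673


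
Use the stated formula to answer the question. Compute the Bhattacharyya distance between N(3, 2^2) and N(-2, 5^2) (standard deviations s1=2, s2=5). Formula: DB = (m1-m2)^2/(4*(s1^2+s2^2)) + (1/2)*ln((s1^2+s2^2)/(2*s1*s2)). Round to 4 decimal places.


Bhattacharyya distance between two Gaussians:
DB = (m1-m2)^2/(4*(s1^2+s2^2)) + (1/2)*ln((s1^2+s2^2)/(2*s1*s2)).
(m1-m2)^2 = (5)^2 = 25.
s1^2+s2^2 = 4 + 25 = 29.
term1 = 25/116 = 0.215517.
term2 = 0.5*ln(29/20.0) = 0.185782.
DB = 0.215517 + 0.185782 = 0.4013

0.4013


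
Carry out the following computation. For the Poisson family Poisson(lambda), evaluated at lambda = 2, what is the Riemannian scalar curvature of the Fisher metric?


This family has a single free parameter, so its statistical manifold
is 1-dimensional. The Riemann curvature tensor of any 1-dimensional
Riemannian manifold vanishes identically, so R = 0.

0


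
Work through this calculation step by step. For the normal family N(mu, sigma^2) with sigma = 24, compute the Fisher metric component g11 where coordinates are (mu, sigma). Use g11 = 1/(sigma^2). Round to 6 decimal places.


For the 2-parameter normal family, the Fisher metric has:
  g11 = 1/sigma^2, g22 = 2/sigma^2.
sigma = 24, sigma^2 = 576.
g11 = 0.001736

0.001736


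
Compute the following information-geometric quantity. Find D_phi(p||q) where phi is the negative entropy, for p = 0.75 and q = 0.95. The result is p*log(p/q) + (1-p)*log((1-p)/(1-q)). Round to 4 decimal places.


Bregman divergence with negative entropy generator:
D = p*log(p/q) + (1-p)*log((1-p)/(1-q)).
p = 0.75, q = 0.95.
p*log(p/q) = 0.75*log(0.75/0.95) = -0.177292.
(1-p)*log((1-p)/(1-q)) = 0.25*log(0.25/0.05) = 0.402359.
D = -0.177292 + 0.402359 = 0.2251

0.2251


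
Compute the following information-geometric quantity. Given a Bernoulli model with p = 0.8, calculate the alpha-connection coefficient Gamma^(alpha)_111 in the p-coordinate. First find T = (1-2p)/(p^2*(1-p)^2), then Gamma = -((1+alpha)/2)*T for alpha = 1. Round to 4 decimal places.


Skewness (Amari-Chentsov) tensor: T = (1-2p)/(p^2*(1-p)^2).
p = 0.8, 1-2p = -0.6, p^2 = 0.64, (1-p)^2 = 0.04.
T = -0.6/(0.64 * 0.04) = -23.4375.
In the p-coordinate, Gamma^(alpha) = Gamma^(0) - (alpha/2)*T with Gamma^(0) = (1/2)*g'(p) = -T/2,
so Gamma^(alpha) = -((1+alpha)/2)*T.
alpha = 1, -(1+alpha)/2 = -1.0.
Gamma = -1.0 * -23.4375 = 23.4375

23.4375


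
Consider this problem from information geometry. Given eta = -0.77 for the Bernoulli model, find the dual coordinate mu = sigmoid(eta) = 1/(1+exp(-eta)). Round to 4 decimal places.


Dual coordinate (expectation parameter) for Bernoulli:
mu = 1/(1+exp(-eta)).
eta = -0.77.
exp(-eta) = exp(0.77) = 2.159766.
mu = 1/(1+2.159766) = 0.3165

0.3165


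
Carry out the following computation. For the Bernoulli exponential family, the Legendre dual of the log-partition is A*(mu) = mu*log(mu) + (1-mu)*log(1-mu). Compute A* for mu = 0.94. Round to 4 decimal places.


Legendre transform for Bernoulli:
A*(mu) = mu*log(mu) + (1-mu)*log(1-mu).
mu = 0.94, 1-mu = 0.06.
mu*log(mu) = 0.94*log(0.94) = -0.058163.
(1-mu)*log(1-mu) = 0.06*log(0.06) = -0.168805.
A* = -0.058163 + -0.168805 = -0.2270

-0.2270


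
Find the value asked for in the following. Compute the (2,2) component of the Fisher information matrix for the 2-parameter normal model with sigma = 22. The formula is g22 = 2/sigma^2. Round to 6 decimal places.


For the 2-parameter normal family, the Fisher metric has:
  g11 = 1/sigma^2, g22 = 2/sigma^2.
sigma = 22, sigma^2 = 484.
g22 = 0.004132

0.004132


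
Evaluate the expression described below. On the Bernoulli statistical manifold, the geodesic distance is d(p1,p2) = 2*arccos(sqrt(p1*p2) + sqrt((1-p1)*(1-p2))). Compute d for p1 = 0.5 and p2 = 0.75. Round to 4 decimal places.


Geodesic distance on Bernoulli manifold:
d(p1,p2) = 2*arccos(sqrt(p1*p2) + sqrt((1-p1)*(1-p2))).
sqrt(p1*p2) = sqrt(0.5*0.75) = 0.612372.
sqrt((1-p1)*(1-p2)) = sqrt(0.5*0.25) = 0.353553.
arg = 0.612372 + 0.353553 = 0.965926.
d = 2*arccos(0.965926) = 0.5236

0.5236


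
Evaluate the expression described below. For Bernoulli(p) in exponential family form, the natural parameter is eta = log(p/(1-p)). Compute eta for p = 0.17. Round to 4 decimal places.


Natural parameter for Bernoulli: eta = log(p/(1-p)).
p = 0.17, 1-p = 0.83.
p/(1-p) = 0.204819.
eta = log(0.204819) = -1.5856

-1.5856


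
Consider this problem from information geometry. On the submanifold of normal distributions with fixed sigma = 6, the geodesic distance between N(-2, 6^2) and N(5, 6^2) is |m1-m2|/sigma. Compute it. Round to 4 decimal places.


On the fixed-variance normal subfamily, geodesic distance = |m1-m2|/sigma.
|-2 - 5| = 7.
sigma = 6.
d = 7/6 = 1.1667

1.1667


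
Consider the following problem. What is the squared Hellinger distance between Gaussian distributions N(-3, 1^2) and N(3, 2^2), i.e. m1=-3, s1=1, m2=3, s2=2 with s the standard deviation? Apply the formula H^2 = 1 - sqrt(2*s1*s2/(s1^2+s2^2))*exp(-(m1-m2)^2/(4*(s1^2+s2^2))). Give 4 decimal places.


Squared Hellinger distance for Gaussians:
H^2 = 1 - sqrt(2*s1*s2/(s1^2+s2^2)) * exp(-(m1-m2)^2/(4*(s1^2+s2^2))).
s1^2 = 1, s2^2 = 4, s1^2+s2^2 = 5.
sqrt(2*1*2/(5)) = 0.894427.
(m1-m2)^2 = (-6)^2 = 36.
exp(-36/(4*5)) = exp(-1.8) = 0.165299.
H^2 = 1 - 0.894427*0.165299 = 0.8522

0.8522


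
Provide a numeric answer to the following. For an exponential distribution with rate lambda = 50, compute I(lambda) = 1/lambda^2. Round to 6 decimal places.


Fisher information for exponential: I(lambda) = 1/lambda^2.
lambda = 50, lambda^2 = 2500.
I = 1/2500 = 0.000400

0.000400


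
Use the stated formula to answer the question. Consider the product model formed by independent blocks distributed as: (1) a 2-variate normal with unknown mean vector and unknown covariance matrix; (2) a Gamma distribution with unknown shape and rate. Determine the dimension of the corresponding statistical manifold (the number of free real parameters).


The dimension of a statistical manifold equals the number of free
(independent) real parameters of the model. For a product of independent
blocks the parameter counts add.
- 2-variate normal: 2 (mean) + 2*3/2 = 3 (symmetric covariance) = 5.
- Gamma (shape, rate): 2.
Total = 5 + 2 = 7.
Dimension = 7

7


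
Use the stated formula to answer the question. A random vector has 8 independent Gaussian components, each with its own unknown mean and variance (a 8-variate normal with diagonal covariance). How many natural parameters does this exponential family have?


Exponential family dimension calculation:
Each univariate normal has two natural parameters (mu/sigma^2 and -1/(2 sigma^2)).
With 8 independent components, dim = 2 * 8 = 16.

16


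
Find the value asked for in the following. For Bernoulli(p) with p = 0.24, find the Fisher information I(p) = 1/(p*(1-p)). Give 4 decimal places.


For Bernoulli(p), Fisher information is I(p) = 1/(p*(1-p)).
p = 0.24, 1-p = 0.76.
p*(1-p) = 0.1824.
I(p) = 1/0.1824 = 5.4825

5.4825


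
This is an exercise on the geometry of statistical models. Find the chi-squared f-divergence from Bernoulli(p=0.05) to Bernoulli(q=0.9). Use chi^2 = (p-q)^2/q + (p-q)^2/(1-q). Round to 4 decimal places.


Chi-squared divergence between Bernoulli distributions:
chi^2 = (p-q)^2/q + (p-q)^2/(1-q).
p = 0.05, q = 0.9, p-q = -0.85.
(p-q)^2 = 0.7225.
term1 = 0.7225/0.9 = 0.802778.
term2 = 0.7225/0.1 = 7.225.
chi^2 = 0.802778 + 7.225 = 8.0278

8.0278


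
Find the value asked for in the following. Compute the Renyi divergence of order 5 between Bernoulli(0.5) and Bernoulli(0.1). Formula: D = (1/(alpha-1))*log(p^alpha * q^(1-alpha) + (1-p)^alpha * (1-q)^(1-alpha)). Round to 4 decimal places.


Renyi divergence of order alpha between Bernoulli distributions:
D = (1/(alpha-1))*log(p^alpha * q^(1-alpha) + (1-p)^alpha * (1-q)^(1-alpha)).
alpha = 5, p = 0.5, q = 0.1.
p^alpha * q^(1-alpha) = 0.5^5 * 0.1^-4 = 312.5.
(1-p)^alpha * (1-q)^(1-alpha) = 0.5^5 * 0.9^-4 = 0.04763.
sum = 312.5 + 0.04763 = 312.54763.
D = (1/4)*log(312.54763) = 1.4362

1.4362


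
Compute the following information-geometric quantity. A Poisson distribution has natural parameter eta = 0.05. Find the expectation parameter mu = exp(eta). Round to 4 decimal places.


Expectation parameter for Poisson exponential family:
mu = exp(eta).
eta = 0.05.
mu = exp(0.05) = 1.0513

1.0513


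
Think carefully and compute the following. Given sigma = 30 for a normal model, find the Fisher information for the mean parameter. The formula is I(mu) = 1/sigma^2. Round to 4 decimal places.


The Fisher information for the mean of a normal distribution is I(mu) = 1/sigma^2.
sigma = 30, so sigma^2 = 900.
I(mu) = 1/900 = 0.0011

0.0011


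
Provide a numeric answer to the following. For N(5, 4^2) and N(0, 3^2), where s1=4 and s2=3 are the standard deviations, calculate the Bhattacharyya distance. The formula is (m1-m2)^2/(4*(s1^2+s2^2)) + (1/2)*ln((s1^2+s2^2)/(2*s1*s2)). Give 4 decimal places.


Bhattacharyya distance between two Gaussians:
DB = (m1-m2)^2/(4*(s1^2+s2^2)) + (1/2)*ln((s1^2+s2^2)/(2*s1*s2)).
(m1-m2)^2 = (5)^2 = 25.
s1^2+s2^2 = 16 + 9 = 25.
term1 = 25/100 = 0.25.
term2 = 0.5*ln(25/24.0) = 0.020411.
DB = 0.25 + 0.020411 = 0.2704

0.2704


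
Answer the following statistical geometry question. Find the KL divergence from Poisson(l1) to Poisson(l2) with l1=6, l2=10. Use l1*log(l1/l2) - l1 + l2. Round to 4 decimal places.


KL divergence for Poisson:
KL = l1*log(l1/l2) - l1 + l2.
l1 = 6, l2 = 10.
log(6/10) = -0.510826.
l1*log(l1/l2) = 6 * -0.510826 = -3.064954.
KL = -3.064954 - 6 + 10 = 0.9350

0.9350


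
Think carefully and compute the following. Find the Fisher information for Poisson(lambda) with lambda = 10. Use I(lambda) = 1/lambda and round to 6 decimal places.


Fisher information for Poisson: I(lambda) = 1/lambda.
lambda = 10.
I(lambda) = 1/10 = 0.100000

0.100000


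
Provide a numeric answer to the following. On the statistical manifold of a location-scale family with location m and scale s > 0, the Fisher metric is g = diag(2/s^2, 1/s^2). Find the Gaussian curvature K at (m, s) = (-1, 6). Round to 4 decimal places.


The metric has the form g = (A dm^2 + B ds^2)/s^2 with A = 2, B = 1.
Substitute u = sqrt(A/B)*m: g = B*(du^2 + ds^2)/s^2, i.e. B times the
Poincare upper half-plane metric, which has constant Gaussian curvature -1.
Scaling a 2D metric by a constant c divides the Gaussian curvature by c,
so K = -1/B = -1/(1) = -1.0000 everywhere (the point (m, s) = (-1, 6) is irrelevant:
the curvature is constant).
The requested Gaussian curvature is K = -1.0000.

-1.0000


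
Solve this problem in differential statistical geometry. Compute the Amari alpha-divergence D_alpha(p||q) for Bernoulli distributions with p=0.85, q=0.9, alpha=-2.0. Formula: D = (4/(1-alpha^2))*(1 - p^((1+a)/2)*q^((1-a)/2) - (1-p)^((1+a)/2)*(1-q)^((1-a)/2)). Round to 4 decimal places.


Amari alpha-divergence:
D = (4/(1-alpha^2))*(1 - p^((1+a)/2)*q^((1-a)/2) - (1-p)^((1+a)/2)*(1-q)^((1-a)/2)).
alpha = -2.0, p = 0.85, q = 0.9.
e1 = (1+alpha)/2 = -0.5, e2 = (1-alpha)/2 = 1.5.
t1 = p^e1 * q^e2 = 0.85^-0.5 * 0.9^1.5 = 0.926092.
t2 = (1-p)^e1 * (1-q)^e2 = 0.15^-0.5 * 0.1^1.5 = 0.08165.
4/(1-alpha^2) = -1.333333.
D = -1.333333*(1 - 0.926092 - 0.08165) = 0.0103

0.0103


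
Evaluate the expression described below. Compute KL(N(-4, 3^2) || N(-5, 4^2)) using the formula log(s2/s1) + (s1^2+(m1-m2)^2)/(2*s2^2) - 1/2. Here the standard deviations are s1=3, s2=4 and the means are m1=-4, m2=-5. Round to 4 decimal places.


KL divergence between normal distributions:
KL = log(s2/s1) + (s1^2 + (m1-m2)^2)/(2*s2^2) - 1/2.
log(4/3) = 0.287682.
(3^2 + (-4--5)^2)/(2*4^2) = (9 + 1)/32 = 0.3125.
KL = 0.287682 + 0.3125 - 0.5 = 0.1002

0.1002


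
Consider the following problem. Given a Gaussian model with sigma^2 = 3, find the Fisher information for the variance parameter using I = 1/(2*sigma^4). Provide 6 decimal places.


Fisher information for variance: I(sigma^2) = 1/(2*sigma^4).
sigma^2 = 3, so sigma^4 = 9.
I = 1/(2*9) = 1/18 = 0.055556

0.055556


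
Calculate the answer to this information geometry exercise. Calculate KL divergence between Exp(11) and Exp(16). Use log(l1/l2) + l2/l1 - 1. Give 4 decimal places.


KL divergence for exponential family:
KL = log(l1/l2) + l2/l1 - 1.
log(11/16) = -0.374693.
16/11 = 1.454545.
KL = -0.374693 + 1.454545 - 1 = 0.0799

0.0799


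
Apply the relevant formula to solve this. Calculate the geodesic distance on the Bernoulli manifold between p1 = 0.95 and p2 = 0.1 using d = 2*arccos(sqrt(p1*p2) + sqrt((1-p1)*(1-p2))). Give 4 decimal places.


Geodesic distance on Bernoulli manifold:
d(p1,p2) = 2*arccos(sqrt(p1*p2) + sqrt((1-p1)*(1-p2))).
sqrt(p1*p2) = sqrt(0.95*0.1) = 0.308221.
sqrt((1-p1)*(1-p2)) = sqrt(0.05*0.9) = 0.212132.
arg = 0.308221 + 0.212132 = 0.520353.
d = 2*arccos(0.520353) = 2.0471

2.0471


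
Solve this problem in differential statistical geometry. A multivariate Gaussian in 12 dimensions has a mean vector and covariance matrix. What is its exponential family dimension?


Exponential family dimension calculation:
For 12-dim MVN: mean has 12 params, covariance has 12*13/2 = 78 unique entries.
Total dim = 12 + 78 = 90.

90


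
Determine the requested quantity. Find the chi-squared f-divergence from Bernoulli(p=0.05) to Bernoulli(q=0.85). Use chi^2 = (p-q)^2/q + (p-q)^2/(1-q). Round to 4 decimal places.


Chi-squared divergence between Bernoulli distributions:
chi^2 = (p-q)^2/q + (p-q)^2/(1-q).
p = 0.05, q = 0.85, p-q = -0.8.
(p-q)^2 = 0.64.
term1 = 0.64/0.85 = 0.752941.
term2 = 0.64/0.15 = 4.266667.
chi^2 = 0.752941 + 4.266667 = 5.0196

5.0196


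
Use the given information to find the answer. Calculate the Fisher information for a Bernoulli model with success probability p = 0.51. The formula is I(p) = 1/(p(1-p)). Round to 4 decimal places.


For Bernoulli(p), Fisher information is I(p) = 1/(p*(1-p)).
p = 0.51, 1-p = 0.49.
p*(1-p) = 0.2499.
I(p) = 1/0.2499 = 4.0016

4.0016


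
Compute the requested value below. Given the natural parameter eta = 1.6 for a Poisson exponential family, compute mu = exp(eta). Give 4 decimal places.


Expectation parameter for Poisson exponential family:
mu = exp(eta).
eta = 1.6.
mu = exp(1.6) = 4.9530

4.9530


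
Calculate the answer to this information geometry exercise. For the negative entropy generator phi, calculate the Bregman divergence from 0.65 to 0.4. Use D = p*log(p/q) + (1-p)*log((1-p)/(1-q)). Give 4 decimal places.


Bregman divergence with negative entropy generator:
D = p*log(p/q) + (1-p)*log((1-p)/(1-q)).
p = 0.65, q = 0.4.
p*log(p/q) = 0.65*log(0.65/0.4) = 0.31558.
(1-p)*log((1-p)/(1-q)) = 0.35*log(0.35/0.6) = -0.188649.
D = 0.31558 + -0.188649 = 0.1269

0.1269


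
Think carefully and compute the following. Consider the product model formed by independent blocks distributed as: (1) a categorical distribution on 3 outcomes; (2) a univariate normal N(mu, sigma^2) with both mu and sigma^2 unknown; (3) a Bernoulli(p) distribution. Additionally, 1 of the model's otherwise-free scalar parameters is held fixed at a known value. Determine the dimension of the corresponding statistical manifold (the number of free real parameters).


The dimension of a statistical manifold equals the number of free
(independent) real parameters of the model. For a product of independent
blocks the parameter counts add.
- categorical on 3 outcomes (probabilities sum to 1): 3-1 = 2.
- normal (mu, sigma^2): 2.
- Bernoulli (p): 1.
Total = 2 + 2 + 1 = 5.
1 parameter(s) fixed at known values: 5 - 1 = 4.
Dimension = 4

4


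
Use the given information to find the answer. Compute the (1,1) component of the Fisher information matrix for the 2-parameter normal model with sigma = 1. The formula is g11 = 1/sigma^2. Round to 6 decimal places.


For the 2-parameter normal family, the Fisher metric has:
  g11 = 1/sigma^2, g22 = 2/sigma^2.
sigma = 1, sigma^2 = 1.
g11 = 1.000000

1.000000


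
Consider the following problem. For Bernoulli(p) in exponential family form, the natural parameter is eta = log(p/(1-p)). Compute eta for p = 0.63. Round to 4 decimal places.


Natural parameter for Bernoulli: eta = log(p/(1-p)).
p = 0.63, 1-p = 0.37.
p/(1-p) = 1.702703.
eta = log(1.702703) = 0.5322

0.5322


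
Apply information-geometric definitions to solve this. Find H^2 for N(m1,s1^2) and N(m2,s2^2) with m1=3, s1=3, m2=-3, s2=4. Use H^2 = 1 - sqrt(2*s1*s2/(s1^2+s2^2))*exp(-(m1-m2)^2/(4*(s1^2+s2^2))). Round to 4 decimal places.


Squared Hellinger distance for Gaussians:
H^2 = 1 - sqrt(2*s1*s2/(s1^2+s2^2)) * exp(-(m1-m2)^2/(4*(s1^2+s2^2))).
s1^2 = 9, s2^2 = 16, s1^2+s2^2 = 25.
sqrt(2*3*4/(25)) = 0.979796.
(m1-m2)^2 = (6)^2 = 36.
exp(-36/(4*25)) = exp(-0.36) = 0.697676.
H^2 = 1 - 0.979796*0.697676 = 0.3164

0.3164


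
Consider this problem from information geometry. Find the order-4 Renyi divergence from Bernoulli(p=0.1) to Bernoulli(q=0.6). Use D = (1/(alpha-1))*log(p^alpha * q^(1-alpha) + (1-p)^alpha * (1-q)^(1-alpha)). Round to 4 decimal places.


Renyi divergence of order alpha between Bernoulli distributions:
D = (1/(alpha-1))*log(p^alpha * q^(1-alpha) + (1-p)^alpha * (1-q)^(1-alpha)).
alpha = 4, p = 0.1, q = 0.6.
p^alpha * q^(1-alpha) = 0.1^4 * 0.6^-3 = 0.000463.
(1-p)^alpha * (1-q)^(1-alpha) = 0.9^4 * 0.4^-3 = 10.251562.
sum = 0.000463 + 10.251562 = 10.252025.
D = (1/3)*log(10.252025) = 0.7758

0.7758


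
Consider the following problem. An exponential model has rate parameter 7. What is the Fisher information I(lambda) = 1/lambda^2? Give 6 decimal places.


Fisher information for exponential: I(lambda) = 1/lambda^2.
lambda = 7, lambda^2 = 49.
I = 1/49 = 0.020408

0.020408


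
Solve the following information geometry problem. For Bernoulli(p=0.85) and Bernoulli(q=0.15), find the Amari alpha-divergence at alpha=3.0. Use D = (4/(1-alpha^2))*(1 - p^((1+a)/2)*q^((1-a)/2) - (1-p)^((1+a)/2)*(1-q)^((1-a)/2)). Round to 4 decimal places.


Amari alpha-divergence:
D = (4/(1-alpha^2))*(1 - p^((1+a)/2)*q^((1-a)/2) - (1-p)^((1+a)/2)*(1-q)^((1-a)/2)).
alpha = 3.0, p = 0.85, q = 0.15.
e1 = (1+alpha)/2 = 2.0, e2 = (1-alpha)/2 = -1.0.
t1 = p^e1 * q^e2 = 0.85^2.0 * 0.15^-1.0 = 4.816667.
t2 = (1-p)^e1 * (1-q)^e2 = 0.15^2.0 * 0.85^-1.0 = 0.026471.
4/(1-alpha^2) = -0.5.
D = -0.5*(1 - 4.816667 - 0.026471) = 1.9216

1.9216


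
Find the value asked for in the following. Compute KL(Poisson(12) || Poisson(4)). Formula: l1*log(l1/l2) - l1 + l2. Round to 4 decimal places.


KL divergence for Poisson:
KL = l1*log(l1/l2) - l1 + l2.
l1 = 12, l2 = 4.
log(12/4) = 1.098612.
l1*log(l1/l2) = 12 * 1.098612 = 13.183347.
KL = 13.183347 - 12 + 4 = 5.1833

5.1833


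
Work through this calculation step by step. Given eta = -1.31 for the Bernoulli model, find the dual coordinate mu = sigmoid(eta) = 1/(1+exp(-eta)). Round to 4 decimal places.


Dual coordinate (expectation parameter) for Bernoulli:
mu = 1/(1+exp(-eta)).
eta = -1.31.
exp(-eta) = exp(1.31) = 3.706174.
mu = 1/(1+3.706174) = 0.2125

0.2125


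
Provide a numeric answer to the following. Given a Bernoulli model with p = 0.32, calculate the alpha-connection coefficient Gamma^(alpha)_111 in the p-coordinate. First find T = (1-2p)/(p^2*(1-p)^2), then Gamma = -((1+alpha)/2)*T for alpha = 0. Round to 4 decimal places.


Skewness (Amari-Chentsov) tensor: T = (1-2p)/(p^2*(1-p)^2).
p = 0.32, 1-2p = 0.36, p^2 = 0.1024, (1-p)^2 = 0.4624.
T = 0.36/(0.1024 * 0.4624) = 7.602995.
In the p-coordinate, Gamma^(alpha) = Gamma^(0) - (alpha/2)*T with Gamma^(0) = (1/2)*g'(p) = -T/2,
so Gamma^(alpha) = -((1+alpha)/2)*T.
alpha = 0, -(1+alpha)/2 = -0.5.
Gamma = -0.5 * 7.602995 = -3.8015

-3.8015


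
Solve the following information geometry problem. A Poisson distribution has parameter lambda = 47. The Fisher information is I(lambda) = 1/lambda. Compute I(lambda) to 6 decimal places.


Fisher information for Poisson: I(lambda) = 1/lambda.
lambda = 47.
I(lambda) = 1/47 = 0.021277

0.021277


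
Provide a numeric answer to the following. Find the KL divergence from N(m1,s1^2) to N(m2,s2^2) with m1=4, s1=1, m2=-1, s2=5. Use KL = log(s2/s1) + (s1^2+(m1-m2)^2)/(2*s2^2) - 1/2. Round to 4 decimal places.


KL divergence between normal distributions:
KL = log(s2/s1) + (s1^2 + (m1-m2)^2)/(2*s2^2) - 1/2.
log(5/1) = 1.609438.
(1^2 + (4--1)^2)/(2*5^2) = (1 + 25)/50 = 0.52.
KL = 1.609438 + 0.52 - 0.5 = 1.6294

1.6294


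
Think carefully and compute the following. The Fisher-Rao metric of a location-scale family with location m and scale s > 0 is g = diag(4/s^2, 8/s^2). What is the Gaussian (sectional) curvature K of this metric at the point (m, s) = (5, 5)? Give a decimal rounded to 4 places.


The metric has the form g = (A dm^2 + B ds^2)/s^2 with A = 4, B = 8.
Substitute u = sqrt(A/B)*m: g = B*(du^2 + ds^2)/s^2, i.e. B times the
Poincare upper half-plane metric, which has constant Gaussian curvature -1.
Scaling a 2D metric by a constant c divides the Gaussian curvature by c,
so K = -1/B = -1/(8) = -0.1250 everywhere (the point (m, s) = (5, 5) is irrelevant:
the curvature is constant).
The requested Gaussian curvature is K = -0.1250.

-0.1250


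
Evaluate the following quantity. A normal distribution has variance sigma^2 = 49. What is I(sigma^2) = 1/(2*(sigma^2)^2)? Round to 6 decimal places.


Fisher information for variance: I(sigma^2) = 1/(2*sigma^4).
sigma^2 = 49, so sigma^4 = 2401.
I = 1/(2*2401) = 1/4802 = 0.000208

0.000208


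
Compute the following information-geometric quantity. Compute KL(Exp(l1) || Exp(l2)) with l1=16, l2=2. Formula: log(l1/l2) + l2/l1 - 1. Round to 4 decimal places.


KL divergence for exponential family:
KL = log(l1/l2) + l2/l1 - 1.
log(16/2) = 2.079442.
2/16 = 0.125.
KL = 2.079442 + 0.125 - 1 = 1.2044

1.2044


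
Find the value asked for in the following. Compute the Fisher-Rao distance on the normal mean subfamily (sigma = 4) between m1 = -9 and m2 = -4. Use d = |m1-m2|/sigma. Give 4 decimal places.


On the fixed-variance normal subfamily, geodesic distance = |m1-m2|/sigma.
|-9 - -4| = 5.
sigma = 4.
d = 5/4 = 1.2500

1.2500


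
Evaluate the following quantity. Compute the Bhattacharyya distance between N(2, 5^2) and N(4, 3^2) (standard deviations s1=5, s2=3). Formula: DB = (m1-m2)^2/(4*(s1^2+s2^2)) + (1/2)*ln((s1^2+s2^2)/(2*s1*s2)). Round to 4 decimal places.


Bhattacharyya distance between two Gaussians:
DB = (m1-m2)^2/(4*(s1^2+s2^2)) + (1/2)*ln((s1^2+s2^2)/(2*s1*s2)).
(m1-m2)^2 = (-2)^2 = 4.
s1^2+s2^2 = 25 + 9 = 34.
term1 = 4/136 = 0.029412.
term2 = 0.5*ln(34/30.0) = 0.062582.
DB = 0.029412 + 0.062582 = 0.0920

0.0920


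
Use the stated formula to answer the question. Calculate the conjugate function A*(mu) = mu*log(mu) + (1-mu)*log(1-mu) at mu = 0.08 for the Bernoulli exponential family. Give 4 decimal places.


Legendre transform for Bernoulli:
A*(mu) = mu*log(mu) + (1-mu)*log(1-mu).
mu = 0.08, 1-mu = 0.92.
mu*log(mu) = 0.08*log(0.08) = -0.202058.
(1-mu)*log(1-mu) = 0.92*log(0.92) = -0.076711.
A* = -0.202058 + -0.076711 = -0.2788

-0.2788


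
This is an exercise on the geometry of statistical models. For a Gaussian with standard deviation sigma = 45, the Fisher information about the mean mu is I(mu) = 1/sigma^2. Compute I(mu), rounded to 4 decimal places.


The Fisher information for the mean of a normal distribution is I(mu) = 1/sigma^2.
sigma = 45, so sigma^2 = 2025.
I(mu) = 1/2025 = 0.0005

0.0005


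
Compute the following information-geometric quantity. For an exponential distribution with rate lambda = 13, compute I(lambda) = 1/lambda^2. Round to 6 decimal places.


Fisher information for exponential: I(lambda) = 1/lambda^2.
lambda = 13, lambda^2 = 169.
I = 1/169 = 0.005917

0.005917


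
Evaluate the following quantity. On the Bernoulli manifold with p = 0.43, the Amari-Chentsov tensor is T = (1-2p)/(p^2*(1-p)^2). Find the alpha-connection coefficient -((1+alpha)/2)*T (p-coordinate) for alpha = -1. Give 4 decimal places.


Skewness (Amari-Chentsov) tensor: T = (1-2p)/(p^2*(1-p)^2).
p = 0.43, 1-2p = 0.14, p^2 = 0.1849, (1-p)^2 = 0.3249.
T = 0.14/(0.1849 * 0.3249) = 2.330459.
In the p-coordinate, Gamma^(alpha) = Gamma^(0) - (alpha/2)*T with Gamma^(0) = (1/2)*g'(p) = -T/2,
so Gamma^(alpha) = -((1+alpha)/2)*T.
alpha = -1, -(1+alpha)/2 = 0.0.
Gamma = 0.0 * 2.330459 = 0.0000

0.0000


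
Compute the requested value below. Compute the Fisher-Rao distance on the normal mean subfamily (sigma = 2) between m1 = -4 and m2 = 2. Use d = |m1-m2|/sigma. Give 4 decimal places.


On the fixed-variance normal subfamily, geodesic distance = |m1-m2|/sigma.
|-4 - 2| = 6.
sigma = 2.
d = 6/2 = 3.0000

3.0000


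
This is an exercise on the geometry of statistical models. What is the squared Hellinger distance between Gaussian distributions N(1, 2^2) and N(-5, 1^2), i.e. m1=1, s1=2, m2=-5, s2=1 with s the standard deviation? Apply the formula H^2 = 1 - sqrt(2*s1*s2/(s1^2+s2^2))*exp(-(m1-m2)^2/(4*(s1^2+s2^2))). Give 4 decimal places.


Squared Hellinger distance for Gaussians:
H^2 = 1 - sqrt(2*s1*s2/(s1^2+s2^2)) * exp(-(m1-m2)^2/(4*(s1^2+s2^2))).
s1^2 = 4, s2^2 = 1, s1^2+s2^2 = 5.
sqrt(2*2*1/(5)) = 0.894427.
(m1-m2)^2 = (6)^2 = 36.
exp(-36/(4*5)) = exp(-1.8) = 0.165299.
H^2 = 1 - 0.894427*0.165299 = 0.8522

0.8522


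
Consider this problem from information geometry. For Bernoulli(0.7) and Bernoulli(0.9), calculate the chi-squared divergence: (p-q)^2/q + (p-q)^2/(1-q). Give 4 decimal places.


Chi-squared divergence between Bernoulli distributions:
chi^2 = (p-q)^2/q + (p-q)^2/(1-q).
p = 0.7, q = 0.9, p-q = -0.2.
(p-q)^2 = 0.04.
term1 = 0.04/0.9 = 0.044444.
term2 = 0.04/0.1 = 0.4.
chi^2 = 0.044444 + 0.4 = 0.4444

0.4444


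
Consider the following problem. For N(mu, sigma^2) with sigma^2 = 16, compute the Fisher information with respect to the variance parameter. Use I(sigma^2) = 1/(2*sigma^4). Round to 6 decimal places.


Fisher information for variance: I(sigma^2) = 1/(2*sigma^4).
sigma^2 = 16, so sigma^4 = 256.
I = 1/(2*256) = 1/512 = 0.001953

0.001953


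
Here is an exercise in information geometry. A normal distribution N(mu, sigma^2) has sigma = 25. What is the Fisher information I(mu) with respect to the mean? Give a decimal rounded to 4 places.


The Fisher information for the mean of a normal distribution is I(mu) = 1/sigma^2.
sigma = 25, so sigma^2 = 625.
I(mu) = 1/625 = 0.0016

0.0016


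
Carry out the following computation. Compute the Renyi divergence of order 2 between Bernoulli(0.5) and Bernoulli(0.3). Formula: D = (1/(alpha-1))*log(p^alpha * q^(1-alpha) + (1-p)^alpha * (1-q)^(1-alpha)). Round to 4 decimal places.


Renyi divergence of order alpha between Bernoulli distributions:
D = (1/(alpha-1))*log(p^alpha * q^(1-alpha) + (1-p)^alpha * (1-q)^(1-alpha)).
alpha = 2, p = 0.5, q = 0.3.
p^alpha * q^(1-alpha) = 0.5^2 * 0.3^-1 = 0.833333.
(1-p)^alpha * (1-q)^(1-alpha) = 0.5^2 * 0.7^-1 = 0.357143.
sum = 0.833333 + 0.357143 = 1.190476.
D = (1/1)*log(1.190476) = 0.1744

0.1744


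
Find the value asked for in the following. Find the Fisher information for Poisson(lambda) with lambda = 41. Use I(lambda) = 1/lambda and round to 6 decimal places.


Fisher information for Poisson: I(lambda) = 1/lambda.
lambda = 41.
I(lambda) = 1/41 = 0.024390

0.024390


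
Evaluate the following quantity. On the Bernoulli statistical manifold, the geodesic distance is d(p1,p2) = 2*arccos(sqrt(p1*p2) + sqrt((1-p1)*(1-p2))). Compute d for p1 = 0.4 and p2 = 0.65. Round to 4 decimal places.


Geodesic distance on Bernoulli manifold:
d(p1,p2) = 2*arccos(sqrt(p1*p2) + sqrt((1-p1)*(1-p2))).
sqrt(p1*p2) = sqrt(0.4*0.65) = 0.509902.
sqrt((1-p1)*(1-p2)) = sqrt(0.6*0.35) = 0.458258.
arg = 0.509902 + 0.458258 = 0.96816.
d = 2*arccos(0.96816) = 0.5061

0.5061


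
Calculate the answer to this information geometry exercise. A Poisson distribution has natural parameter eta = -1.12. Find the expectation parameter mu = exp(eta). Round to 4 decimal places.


Expectation parameter for Poisson exponential family:
mu = exp(eta).
eta = -1.12.
mu = exp(-1.12) = 0.3263

0.3263


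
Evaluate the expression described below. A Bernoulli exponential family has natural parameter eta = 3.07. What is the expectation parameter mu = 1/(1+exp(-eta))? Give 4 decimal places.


Dual coordinate (expectation parameter) for Bernoulli:
mu = 1/(1+exp(-eta)).
eta = 3.07.
exp(-eta) = exp(-3.07) = 0.046421.
mu = 1/(1+0.046421) = 0.9556

0.9556


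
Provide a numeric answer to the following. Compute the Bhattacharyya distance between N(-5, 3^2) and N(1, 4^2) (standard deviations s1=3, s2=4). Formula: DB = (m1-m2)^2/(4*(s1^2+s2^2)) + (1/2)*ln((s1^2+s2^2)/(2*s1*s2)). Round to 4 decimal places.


Bhattacharyya distance between two Gaussians:
DB = (m1-m2)^2/(4*(s1^2+s2^2)) + (1/2)*ln((s1^2+s2^2)/(2*s1*s2)).
(m1-m2)^2 = (-6)^2 = 36.
s1^2+s2^2 = 9 + 16 = 25.
term1 = 36/100 = 0.36.
term2 = 0.5*ln(25/24.0) = 0.020411.
DB = 0.36 + 0.020411 = 0.3804

0.3804


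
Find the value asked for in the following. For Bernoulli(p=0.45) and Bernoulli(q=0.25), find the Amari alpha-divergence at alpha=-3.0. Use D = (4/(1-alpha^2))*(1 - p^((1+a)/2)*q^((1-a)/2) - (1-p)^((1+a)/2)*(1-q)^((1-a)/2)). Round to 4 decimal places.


Amari alpha-divergence:
D = (4/(1-alpha^2))*(1 - p^((1+a)/2)*q^((1-a)/2) - (1-p)^((1+a)/2)*(1-q)^((1-a)/2)).
alpha = -3.0, p = 0.45, q = 0.25.
e1 = (1+alpha)/2 = -1.0, e2 = (1-alpha)/2 = 2.0.
t1 = p^e1 * q^e2 = 0.45^-1.0 * 0.25^2.0 = 0.138889.
t2 = (1-p)^e1 * (1-q)^e2 = 0.55^-1.0 * 0.75^2.0 = 1.022727.
4/(1-alpha^2) = -0.5.
D = -0.5*(1 - 0.138889 - 1.022727) = 0.0808

0.0808


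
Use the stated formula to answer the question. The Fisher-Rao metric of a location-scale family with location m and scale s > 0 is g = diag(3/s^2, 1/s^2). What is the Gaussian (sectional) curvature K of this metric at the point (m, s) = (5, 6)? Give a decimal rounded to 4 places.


The metric has the form g = (A dm^2 + B ds^2)/s^2 with A = 3, B = 1.
Substitute u = sqrt(A/B)*m: g = B*(du^2 + ds^2)/s^2, i.e. B times the
Poincare upper half-plane metric, which has constant Gaussian curvature -1.
Scaling a 2D metric by a constant c divides the Gaussian curvature by c,
so K = -1/B = -1/(1) = -1.0000 everywhere (the point (m, s) = (5, 6) is irrelevant:
the curvature is constant).
The requested Gaussian curvature is K = -1.0000.

-1.0000


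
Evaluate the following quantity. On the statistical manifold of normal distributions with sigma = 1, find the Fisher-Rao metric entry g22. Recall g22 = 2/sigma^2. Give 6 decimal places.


For the 2-parameter normal family, the Fisher metric has:
  g11 = 1/sigma^2, g22 = 2/sigma^2.
sigma = 1, sigma^2 = 1.
g22 = 2.000000

2.000000
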